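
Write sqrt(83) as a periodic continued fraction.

[9; (9, 18)]

Write x_i = (sqrt(83) + m_i)/d_i with (m_0, d_0) = (0, 1). a_0 = floor(sqrt(83)) = 9, since 9^2 = 81 <= 83 < 100 = 10^2.
Iterate m_{i+1} = d_i*a_i - m_i, d_{i+1} = (83 - m_{i+1}^2)/d_i, a_{i+1} = floor((a_0 + m_{i+1})/d_{i+1}):
  m_1 = 1*9 - 0 = 9, d_1 = (83 - 9^2)/1 = 2/1 = 2, a_1 = floor((9 + 9)/2) = 9.
  m_2 = 2*9 - 9 = 9, d_2 = (83 - 9^2)/2 = 2/2 = 1, a_2 = floor((9 + 9)/1) = 18.
  m_3 = 1*18 - 9 = 9, d_3 = (83 - 9^2)/1 = 2/1 = 2: (m_3, d_3) = (m_1, d_1) = (9, 2), so from here the quotients repeat a_1, a_2; the period length is 2.
Hence the expansion of sqrt(83) is a_0 = 9 followed by the repeating block 9, 18 (period 2).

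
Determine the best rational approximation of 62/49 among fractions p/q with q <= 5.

Expand x = 62/49 as a continued fraction with the Euclidean algorithm:
  62 = 1*49 + 13, so a_0 = 1.
  49 = 3*13 + 10, so a_1 = 3.
  13 = 1*10 + 3, so a_2 = 1.
  10 = 3*3 + 1, so a_3 = 3.
  3 = 3*1 + 0, so a_4 = 3.
so x = [1; 3, 1, 3, 3].
Convergents (p_i = a_i*p_{i-1} + p_{i-2}, q_i = a_i*q_{i-1} + q_{i-2} with p_{-2}=0, p_{-1}=1, q_{-2}=1, q_{-1}=0), until the denominator exceeds 5:
  i=0: a_0=1, p_0 = 1*1 + 0 = 1, q_0 = 1*0 + 1 = 1.
  i=1: a_1=3, p_1 = 3*1 + 1 = 4, q_1 = 3*1 + 0 = 3.
  i=2: a_2=1, p_2 = 1*4 + 1 = 5, q_2 = 1*3 + 1 = 4.
  i=3: a_3=3, p_3 = 3*5 + 4 = 19, q_3 = 3*4 + 3 = 15.
q_3 = 15 > 5, so the last convergent with denominator <= 5 is p_2/q_2 = 5/4.
The closest fraction with denominator <= 5 is either p_2/q_2 or the intermediate fraction (k*p_2 + p_1)/(k*q_2 + q_1) with the largest k >= 1 whose denominator stays <= 5; these approach x as k grows, and every other convergent or intermediate fraction in range is farther away.
Largest k: floor((5 - q_1)/q_2) = floor((5 - 3)/4) = 0.
Since k = 0, no intermediate fraction beyond p_2/q_2 has denominator <= 5, so the convergent 5/4 is the closest (its error is |62*4 - 5*49|/(49*4) = 3/196).

5/4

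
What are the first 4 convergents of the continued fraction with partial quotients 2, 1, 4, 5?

Using the convergent recurrence p_i = a_i*p_{i-1} + p_{i-2}, q_i = a_i*q_{i-1} + q_{i-2} with p_{-2}=0, p_{-1}=1, q_{-2}=1, q_{-1}=0:
  i=0: a_0=2, p_0 = 2*1 + 0 = 2, q_0 = 2*0 + 1 = 1.
  i=1: a_1=1, p_1 = 1*2 + 1 = 3, q_1 = 1*1 + 0 = 1.
  i=2: a_2=4, p_2 = 4*3 + 2 = 14, q_2 = 4*1 + 1 = 5.
  i=3: a_3=5, p_3 = 5*14 + 3 = 73, q_3 = 5*5 + 1 = 26.

2/1, 3/1, 14/5, 73/26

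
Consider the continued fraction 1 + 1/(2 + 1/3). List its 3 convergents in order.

Using the convergent recurrence p_i = a_i*p_{i-1} + p_{i-2}, q_i = a_i*q_{i-1} + q_{i-2} with p_{-2}=0, p_{-1}=1, q_{-2}=1, q_{-1}=0:
  i=0: a_0=1, p_0 = 1*1 + 0 = 1, q_0 = 1*0 + 1 = 1.
  i=1: a_1=2, p_1 = 2*1 + 1 = 3, q_1 = 2*1 + 0 = 2.
  i=2: a_2=3, p_2 = 3*3 + 1 = 10, q_2 = 3*2 + 1 = 7.

1/1, 3/2, 10/7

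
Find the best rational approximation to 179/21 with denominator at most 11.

94/11

Expand x = 179/21 as a continued fraction with the Euclidean algorithm:
  179 = 8*21 + 11, so a_0 = 8.
  21 = 1*11 + 10, so a_1 = 1.
  11 = 1*10 + 1, so a_2 = 1.
  10 = 10*1 + 0, so a_3 = 10.
so x = [8; 1, 1, 10].
Convergents (p_i = a_i*p_{i-1} + p_{i-2}, q_i = a_i*q_{i-1} + q_{i-2} with p_{-2}=0, p_{-1}=1, q_{-2}=1, q_{-1}=0), until the denominator exceeds 11:
  i=0: a_0=8, p_0 = 8*1 + 0 = 8, q_0 = 8*0 + 1 = 1.
  i=1: a_1=1, p_1 = 1*8 + 1 = 9, q_1 = 1*1 + 0 = 1.
  i=2: a_2=1, p_2 = 1*9 + 8 = 17, q_2 = 1*1 + 1 = 2.
  i=3: a_3=10, p_3 = 10*17 + 9 = 179, q_3 = 10*2 + 1 = 21.
q_3 = 21 > 11, so the last convergent with denominator <= 11 is p_2/q_2 = 17/2.
The closest fraction with denominator <= 11 is either p_2/q_2 or the intermediate fraction (k*p_2 + p_1)/(k*q_2 + q_1) with the largest k >= 1 whose denominator stays <= 11; these approach x as k grows, and every other convergent or intermediate fraction in range is farther away.
Largest k: floor((11 - q_1)/q_2) = floor((11 - 1)/2) = 5.
That gives (5*17 + 9)/(5*2 + 1) = 94/11.
Compare the errors: |x - 17/2| = |179*2 - 17*21|/(21*2) = 1/42, and |x - 94/11| = |179*11 - 94*21|/(21*11) = 5/231.
Cross-multiplying, 5*42 = 210 < 231 = 1*231, so 5/231 is smaller: the intermediate fraction 94/11 is closer to x than 17/2.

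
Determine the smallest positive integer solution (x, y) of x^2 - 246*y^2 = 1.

(x, y) = (88805, 5662)

First expand sqrt(246) as a continued fraction. With x_i = (sqrt(246) + m_i)/d_i and (m_0, d_0) = (0, 1): a_0 = floor(sqrt(246)) = 15, since 15^2 = 225 <= 246 < 256 = 16^2.
Iterate m_{i+1} = d_i*a_i - m_i, d_{i+1} = (246 - m_{i+1}^2)/d_i, a_{i+1} = floor((a_0 + m_{i+1})/d_{i+1}):
  m_1 = 1*15 - 0 = 15, d_1 = (246 - 15^2)/1 = 21/1 = 21, a_1 = floor((15 + 15)/21) = 1.
  m_2 = 21*1 - 15 = 6, d_2 = (246 - 6^2)/21 = 210/21 = 10, a_2 = floor((15 + 6)/10) = 2.
  m_3 = 10*2 - 6 = 14, d_3 = (246 - 14^2)/10 = 50/10 = 5, a_3 = floor((15 + 14)/5) = 5.
  m_4 = 5*5 - 14 = 11, d_4 = (246 - 11^2)/5 = 125/5 = 25, a_4 = floor((15 + 11)/25) = 1.
  m_5 = 25*1 - 11 = 14, d_5 = (246 - 14^2)/25 = 50/25 = 2, a_5 = floor((15 + 14)/2) = 14.
  m_6 = 2*14 - 14 = 14, d_6 = (246 - 14^2)/2 = 50/2 = 25, a_6 = floor((15 + 14)/25) = 1.
  m_7 = 25*1 - 14 = 11, d_7 = (246 - 11^2)/25 = 125/25 = 5, a_7 = floor((15 + 11)/5) = 5.
  m_8 = 5*5 - 11 = 14, d_8 = (246 - 14^2)/5 = 50/5 = 10, a_8 = floor((15 + 14)/10) = 2.
  m_9 = 10*2 - 14 = 6, d_9 = (246 - 6^2)/10 = 210/10 = 21, a_9 = floor((15 + 6)/21) = 1.
  m_10 = 21*1 - 6 = 15, d_10 = (246 - 15^2)/21 = 21/21 = 1, a_10 = floor((15 + 15)/1) = 30.
  m_11 = 1*30 - 15 = 15, d_11 = (246 - 15^2)/1 = 21/1 = 21: (m_11, d_11) = (m_1, d_1) = (15, 21), so from here the quotients repeat a_1, ..., a_10; the period length is 10.
So sqrt(246) = [15; (1, 2, 5, 1, 14, 1, 5, 2, 1, 30)] with period length k = 10.
k is even, so the fundamental solution of x^2 - 246y^2 = 1 is (p_{k-1}, q_{k-1}) = (p_9, q_9); compute convergents through index 9.
Convergents (p_i = a_i*p_{i-1} + p_{i-2}, q_i = a_i*q_{i-1} + q_{i-2} with p_{-2}=0, p_{-1}=1, q_{-2}=1, q_{-1}=0):
  i=0: a_0=15, p_0 = 15*1 + 0 = 15, q_0 = 15*0 + 1 = 1.
  i=1: a_1=1, p_1 = 1*15 + 1 = 16, q_1 = 1*1 + 0 = 1.
  i=2: a_2=2, p_2 = 2*16 + 15 = 47, q_2 = 2*1 + 1 = 3.
  i=3: a_3=5, p_3 = 5*47 + 16 = 251, q_3 = 5*3 + 1 = 16.
  i=4: a_4=1, p_4 = 1*251 + 47 = 298, q_4 = 1*16 + 3 = 19.
  i=5: a_5=14, p_5 = 14*298 + 251 = 4423, q_5 = 14*19 + 16 = 282.
  i=6: a_6=1, p_6 = 1*4423 + 298 = 4721, q_6 = 1*282 + 19 = 301.
  i=7: a_7=5, p_7 = 5*4721 + 4423 = 28028, q_7 = 5*301 + 282 = 1787.
  i=8: a_8=2, p_8 = 2*28028 + 4721 = 60777, q_8 = 2*1787 + 301 = 3875.
  i=9: a_9=1, p_9 = 1*60777 + 28028 = 88805, q_9 = 1*3875 + 1787 = 5662.
Check: 88805^2 - 246*5662^2 = 7886328025 - 7886328024 = 1, so (x, y) = (88805, 5662) solves the equation, and by the theorem it is the least positive solution.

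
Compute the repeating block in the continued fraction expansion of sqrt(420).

Write x_i = (sqrt(420) + m_i)/d_i with (m_0, d_0) = (0, 1). a_0 = floor(sqrt(420)) = 20, since 20^2 = 400 <= 420 < 441 = 21^2.
Iterate m_{i+1} = d_i*a_i - m_i, d_{i+1} = (420 - m_{i+1}^2)/d_i, a_{i+1} = floor((a_0 + m_{i+1})/d_{i+1}):
  m_1 = 1*20 - 0 = 20, d_1 = (420 - 20^2)/1 = 20/1 = 20, a_1 = floor((20 + 20)/20) = 2.
  m_2 = 20*2 - 20 = 20, d_2 = (420 - 20^2)/20 = 20/20 = 1, a_2 = floor((20 + 20)/1) = 40.
  m_3 = 1*40 - 20 = 20, d_3 = (420 - 20^2)/1 = 20/1 = 20: (m_3, d_3) = (m_1, d_1) = (20, 20), so from here the quotients repeat a_1, a_2; the period length is 2.
Hence the expansion of sqrt(420) is a_0 = 20 followed by the repeating block 2, 40 (period 2).

[20; (2, 40)]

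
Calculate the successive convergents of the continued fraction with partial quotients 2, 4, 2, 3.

Using the convergent recurrence p_i = a_i*p_{i-1} + p_{i-2}, q_i = a_i*q_{i-1} + q_{i-2} with p_{-2}=0, p_{-1}=1, q_{-2}=1, q_{-1}=0:
  i=0: a_0=2, p_0 = 2*1 + 0 = 2, q_0 = 2*0 + 1 = 1.
  i=1: a_1=4, p_1 = 4*2 + 1 = 9, q_1 = 4*1 + 0 = 4.
  i=2: a_2=2, p_2 = 2*9 + 2 = 20, q_2 = 2*4 + 1 = 9.
  i=3: a_3=3, p_3 = 3*20 + 9 = 69, q_3 = 3*9 + 4 = 31.

2/1, 9/4, 20/9, 69/31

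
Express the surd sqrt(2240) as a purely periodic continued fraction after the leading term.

Write x_i = (sqrt(2240) + m_i)/d_i with (m_0, d_0) = (0, 1). a_0 = floor(sqrt(2240)) = 47, since 47^2 = 2209 <= 2240 < 2304 = 48^2.
Iterate m_{i+1} = d_i*a_i - m_i, d_{i+1} = (2240 - m_{i+1}^2)/d_i, a_{i+1} = floor((a_0 + m_{i+1})/d_{i+1}):
  m_1 = 1*47 - 0 = 47, d_1 = (2240 - 47^2)/1 = 31/1 = 31, a_1 = floor((47 + 47)/31) = 3.
  m_2 = 31*3 - 47 = 46, d_2 = (2240 - 46^2)/31 = 124/31 = 4, a_2 = floor((47 + 46)/4) = 23.
  m_3 = 4*23 - 46 = 46, d_3 = (2240 - 46^2)/4 = 124/4 = 31, a_3 = floor((47 + 46)/31) = 3.
  m_4 = 31*3 - 46 = 47, d_4 = (2240 - 47^2)/31 = 31/31 = 1, a_4 = floor((47 + 47)/1) = 94.
  m_5 = 1*94 - 47 = 47, d_5 = (2240 - 47^2)/1 = 31/1 = 31: (m_5, d_5) = (m_1, d_1) = (47, 31), so from here the quotients repeat a_1, ..., a_4; the period length is 4.
Hence the expansion of sqrt(2240) is a_0 = 47 followed by the repeating block 3, 23, 3, 94 (period 4).

[47; (3, 23, 3, 94)]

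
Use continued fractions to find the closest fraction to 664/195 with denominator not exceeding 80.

Expand x = 664/195 as a continued fraction with the Euclidean algorithm:
  664 = 3*195 + 79, so a_0 = 3.
  195 = 2*79 + 37, so a_1 = 2.
  79 = 2*37 + 5, so a_2 = 2.
  37 = 7*5 + 2, so a_3 = 7.
  5 = 2*2 + 1, so a_4 = 2.
  2 = 2*1 + 0, so a_5 = 2.
so x = [3; 2, 2, 7, 2, 2].
Convergents (p_i = a_i*p_{i-1} + p_{i-2}, q_i = a_i*q_{i-1} + q_{i-2} with p_{-2}=0, p_{-1}=1, q_{-2}=1, q_{-1}=0), until the denominator exceeds 80:
  i=0: a_0=3, p_0 = 3*1 + 0 = 3, q_0 = 3*0 + 1 = 1.
  i=1: a_1=2, p_1 = 2*3 + 1 = 7, q_1 = 2*1 + 0 = 2.
  i=2: a_2=2, p_2 = 2*7 + 3 = 17, q_2 = 2*2 + 1 = 5.
  i=3: a_3=7, p_3 = 7*17 + 7 = 126, q_3 = 7*5 + 2 = 37.
  i=4: a_4=2, p_4 = 2*126 + 17 = 269, q_4 = 2*37 + 5 = 79.
  i=5: a_5=2, p_5 = 2*269 + 126 = 664, q_5 = 2*79 + 37 = 195.
q_5 = 195 > 80, so the last convergent with denominator <= 80 is p_4/q_4 = 269/79.
The closest fraction with denominator <= 80 is either p_4/q_4 or the intermediate fraction (k*p_4 + p_3)/(k*q_4 + q_3) with the largest k >= 1 whose denominator stays <= 80; these approach x as k grows, and every other convergent or intermediate fraction in range is farther away.
Largest k: floor((80 - q_3)/q_4) = floor((80 - 37)/79) = 0.
Since k = 0, no intermediate fraction beyond p_4/q_4 has denominator <= 80, so the convergent 269/79 is the closest (its error is |664*79 - 269*195|/(195*79) = 1/15405).

269/79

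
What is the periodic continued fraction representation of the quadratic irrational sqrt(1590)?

[39; (1, 6, 1, 78)]

Write x_i = (sqrt(1590) + m_i)/d_i with (m_0, d_0) = (0, 1). a_0 = floor(sqrt(1590)) = 39, since 39^2 = 1521 <= 1590 < 1600 = 40^2.
Iterate m_{i+1} = d_i*a_i - m_i, d_{i+1} = (1590 - m_{i+1}^2)/d_i, a_{i+1} = floor((a_0 + m_{i+1})/d_{i+1}):
  m_1 = 1*39 - 0 = 39, d_1 = (1590 - 39^2)/1 = 69/1 = 69, a_1 = floor((39 + 39)/69) = 1.
  m_2 = 69*1 - 39 = 30, d_2 = (1590 - 30^2)/69 = 690/69 = 10, a_2 = floor((39 + 30)/10) = 6.
  m_3 = 10*6 - 30 = 30, d_3 = (1590 - 30^2)/10 = 690/10 = 69, a_3 = floor((39 + 30)/69) = 1.
  m_4 = 69*1 - 30 = 39, d_4 = (1590 - 39^2)/69 = 69/69 = 1, a_4 = floor((39 + 39)/1) = 78.
  m_5 = 1*78 - 39 = 39, d_5 = (1590 - 39^2)/1 = 69/1 = 69: (m_5, d_5) = (m_1, d_1) = (39, 69), so from here the quotients repeat a_1, ..., a_4; the period length is 4.
Hence the expansion of sqrt(1590) is a_0 = 39 followed by the repeating block 1, 6, 1, 78 (period 4).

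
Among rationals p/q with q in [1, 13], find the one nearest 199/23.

26/3

Expand x = 199/23 as a continued fraction with the Euclidean algorithm:
  199 = 8*23 + 15, so a_0 = 8.
  23 = 1*15 + 8, so a_1 = 1.
  15 = 1*8 + 7, so a_2 = 1.
  8 = 1*7 + 1, so a_3 = 1.
  7 = 7*1 + 0, so a_4 = 7.
so x = [8; 1, 1, 1, 7].
Convergents (p_i = a_i*p_{i-1} + p_{i-2}, q_i = a_i*q_{i-1} + q_{i-2} with p_{-2}=0, p_{-1}=1, q_{-2}=1, q_{-1}=0), until the denominator exceeds 13:
  i=0: a_0=8, p_0 = 8*1 + 0 = 8, q_0 = 8*0 + 1 = 1.
  i=1: a_1=1, p_1 = 1*8 + 1 = 9, q_1 = 1*1 + 0 = 1.
  i=2: a_2=1, p_2 = 1*9 + 8 = 17, q_2 = 1*1 + 1 = 2.
  i=3: a_3=1, p_3 = 1*17 + 9 = 26, q_3 = 1*2 + 1 = 3.
  i=4: a_4=7, p_4 = 7*26 + 17 = 199, q_4 = 7*3 + 2 = 23.
q_4 = 23 > 13, so the last convergent with denominator <= 13 is p_3/q_3 = 26/3.
The closest fraction with denominator <= 13 is either p_3/q_3 or the intermediate fraction (k*p_3 + p_2)/(k*q_3 + q_2) with the largest k >= 1 whose denominator stays <= 13; these approach x as k grows, and every other convergent or intermediate fraction in range is farther away.
Largest k: floor((13 - q_2)/q_3) = floor((13 - 2)/3) = 3.
That gives (3*26 + 17)/(3*3 + 2) = 95/11.
Compare the errors: |x - 26/3| = |199*3 - 26*23|/(23*3) = 1/69, and |x - 95/11| = |199*11 - 95*23|/(23*11) = 4/253.
Cross-multiplying, 1*253 = 253 < 276 = 4*69, so 1/69 is smaller: the convergent 26/3 is closer to x than 95/11.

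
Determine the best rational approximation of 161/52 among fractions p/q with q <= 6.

Expand x = 161/52 as a continued fraction with the Euclidean algorithm:
  161 = 3*52 + 5, so a_0 = 3.
  52 = 10*5 + 2, so a_1 = 10.
  5 = 2*2 + 1, so a_2 = 2.
  2 = 2*1 + 0, so a_3 = 2.
so x = [3; 10, 2, 2].
Convergents (p_i = a_i*p_{i-1} + p_{i-2}, q_i = a_i*q_{i-1} + q_{i-2} with p_{-2}=0, p_{-1}=1, q_{-2}=1, q_{-1}=0), until the denominator exceeds 6:
  i=0: a_0=3, p_0 = 3*1 + 0 = 3, q_0 = 3*0 + 1 = 1.
  i=1: a_1=10, p_1 = 10*3 + 1 = 31, q_1 = 10*1 + 0 = 10.
q_1 = 10 > 6, so the last convergent with denominator <= 6 is p_0/q_0 = 3/1.
The closest fraction with denominator <= 6 is either p_0/q_0 or the intermediate fraction (k*p_0 + p_{-1})/(k*q_0 + q_{-1}) with the largest k >= 1 whose denominator stays <= 6; these approach x as k grows, and every other convergent or intermediate fraction in range is farther away.
Largest k: floor((6 - q_{-1})/q_0) = floor((6 - 0)/1) = 6 (using the seeds p_{-1} = 1, q_{-1} = 0).
That gives (6*3 + 1)/(6*1 + 0) = 19/6.
Compare the errors: |x - 3/1| = |161*1 - 3*52|/(52*1) = 5/52, and |x - 19/6| = |161*6 - 19*52|/(52*6) = 22/312.
Cross-multiplying, 22*52 = 1144 < 1560 = 5*312, so 22/312 is smaller: the intermediate fraction 19/6 is closer to x than 3/1.

19/6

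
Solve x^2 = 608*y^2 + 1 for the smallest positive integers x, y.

First expand sqrt(608) as a continued fraction. With x_i = (sqrt(608) + m_i)/d_i and (m_0, d_0) = (0, 1): a_0 = floor(sqrt(608)) = 24, since 24^2 = 576 <= 608 < 625 = 25^2.
Iterate m_{i+1} = d_i*a_i - m_i, d_{i+1} = (608 - m_{i+1}^2)/d_i, a_{i+1} = floor((a_0 + m_{i+1})/d_{i+1}):
  m_1 = 1*24 - 0 = 24, d_1 = (608 - 24^2)/1 = 32/1 = 32, a_1 = floor((24 + 24)/32) = 1.
  m_2 = 32*1 - 24 = 8, d_2 = (608 - 8^2)/32 = 544/32 = 17, a_2 = floor((24 + 8)/17) = 1.
  m_3 = 17*1 - 8 = 9, d_3 = (608 - 9^2)/17 = 527/17 = 31, a_3 = floor((24 + 9)/31) = 1.
  m_4 = 31*1 - 9 = 22, d_4 = (608 - 22^2)/31 = 124/31 = 4, a_4 = floor((24 + 22)/4) = 11.
  m_5 = 4*11 - 22 = 22, d_5 = (608 - 22^2)/4 = 124/4 = 31, a_5 = floor((24 + 22)/31) = 1.
  m_6 = 31*1 - 22 = 9, d_6 = (608 - 9^2)/31 = 527/31 = 17, a_6 = floor((24 + 9)/17) = 1.
  m_7 = 17*1 - 9 = 8, d_7 = (608 - 8^2)/17 = 544/17 = 32, a_7 = floor((24 + 8)/32) = 1.
  m_8 = 32*1 - 8 = 24, d_8 = (608 - 24^2)/32 = 32/32 = 1, a_8 = floor((24 + 24)/1) = 48.
  m_9 = 1*48 - 24 = 24, d_9 = (608 - 24^2)/1 = 32/1 = 32: (m_9, d_9) = (m_1, d_1) = (24, 32), so from here the quotients repeat a_1, ..., a_8; the period length is 8.
So sqrt(608) = [24; (1, 1, 1, 11, 1, 1, 1, 48)] with period length k = 8.
k is even, so the fundamental solution of x^2 - 608y^2 = 1 is (p_{k-1}, q_{k-1}) = (p_7, q_7); compute convergents through index 7.
Convergents (p_i = a_i*p_{i-1} + p_{i-2}, q_i = a_i*q_{i-1} + q_{i-2} with p_{-2}=0, p_{-1}=1, q_{-2}=1, q_{-1}=0):
  i=0: a_0=24, p_0 = 24*1 + 0 = 24, q_0 = 24*0 + 1 = 1.
  i=1: a_1=1, p_1 = 1*24 + 1 = 25, q_1 = 1*1 + 0 = 1.
  i=2: a_2=1, p_2 = 1*25 + 24 = 49, q_2 = 1*1 + 1 = 2.
  i=3: a_3=1, p_3 = 1*49 + 25 = 74, q_3 = 1*2 + 1 = 3.
  i=4: a_4=11, p_4 = 11*74 + 49 = 863, q_4 = 11*3 + 2 = 35.
  i=5: a_5=1, p_5 = 1*863 + 74 = 937, q_5 = 1*35 + 3 = 38.
  i=6: a_6=1, p_6 = 1*937 + 863 = 1800, q_6 = 1*38 + 35 = 73.
  i=7: a_7=1, p_7 = 1*1800 + 937 = 2737, q_7 = 1*73 + 38 = 111.
Check: 2737^2 - 608*111^2 = 7491169 - 7491168 = 1, so (x, y) = (2737, 111) solves the equation, and by the theorem it is the least positive solution.

(x, y) = (2737, 111)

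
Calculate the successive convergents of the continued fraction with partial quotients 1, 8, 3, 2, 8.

1/1, 9/8, 28/25, 65/58, 548/489

Using the convergent recurrence p_i = a_i*p_{i-1} + p_{i-2}, q_i = a_i*q_{i-1} + q_{i-2} with p_{-2}=0, p_{-1}=1, q_{-2}=1, q_{-1}=0:
  i=0: a_0=1, p_0 = 1*1 + 0 = 1, q_0 = 1*0 + 1 = 1.
  i=1: a_1=8, p_1 = 8*1 + 1 = 9, q_1 = 8*1 + 0 = 8.
  i=2: a_2=3, p_2 = 3*9 + 1 = 28, q_2 = 3*8 + 1 = 25.
  i=3: a_3=2, p_3 = 2*28 + 9 = 65, q_3 = 2*25 + 8 = 58.
  i=4: a_4=8, p_4 = 8*65 + 28 = 548, q_4 = 8*58 + 25 = 489.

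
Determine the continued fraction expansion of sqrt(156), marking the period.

[12; (2, 24)]

Write x_i = (sqrt(156) + m_i)/d_i with (m_0, d_0) = (0, 1). a_0 = floor(sqrt(156)) = 12, since 12^2 = 144 <= 156 < 169 = 13^2.
Iterate m_{i+1} = d_i*a_i - m_i, d_{i+1} = (156 - m_{i+1}^2)/d_i, a_{i+1} = floor((a_0 + m_{i+1})/d_{i+1}):
  m_1 = 1*12 - 0 = 12, d_1 = (156 - 12^2)/1 = 12/1 = 12, a_1 = floor((12 + 12)/12) = 2.
  m_2 = 12*2 - 12 = 12, d_2 = (156 - 12^2)/12 = 12/12 = 1, a_2 = floor((12 + 12)/1) = 24.
  m_3 = 1*24 - 12 = 12, d_3 = (156 - 12^2)/1 = 12/1 = 12: (m_3, d_3) = (m_1, d_1) = (12, 12), so from here the quotients repeat a_1, a_2; the period length is 2.
Hence the expansion of sqrt(156) is a_0 = 12 followed by the repeating block 2, 24 (period 2).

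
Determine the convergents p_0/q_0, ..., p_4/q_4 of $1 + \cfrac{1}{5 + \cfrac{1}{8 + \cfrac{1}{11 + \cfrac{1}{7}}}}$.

Using the convergent recurrence p_i = a_i*p_{i-1} + p_{i-2}, q_i = a_i*q_{i-1} + q_{i-2} with p_{-2}=0, p_{-1}=1, q_{-2}=1, q_{-1}=0:
  i=0: a_0=1, p_0 = 1*1 + 0 = 1, q_0 = 1*0 + 1 = 1.
  i=1: a_1=5, p_1 = 5*1 + 1 = 6, q_1 = 5*1 + 0 = 5.
  i=2: a_2=8, p_2 = 8*6 + 1 = 49, q_2 = 8*5 + 1 = 41.
  i=3: a_3=11, p_3 = 11*49 + 6 = 545, q_3 = 11*41 + 5 = 456.
  i=4: a_4=7, p_4 = 7*545 + 49 = 3864, q_4 = 7*456 + 41 = 3233.

1/1, 6/5, 49/41, 545/456, 3864/3233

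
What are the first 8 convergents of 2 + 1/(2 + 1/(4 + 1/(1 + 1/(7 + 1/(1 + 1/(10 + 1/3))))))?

2/1, 5/2, 22/9, 27/11, 211/86, 238/97, 2591/1056, 8011/3265

Using the convergent recurrence p_i = a_i*p_{i-1} + p_{i-2}, q_i = a_i*q_{i-1} + q_{i-2} with p_{-2}=0, p_{-1}=1, q_{-2}=1, q_{-1}=0:
  i=0: a_0=2, p_0 = 2*1 + 0 = 2, q_0 = 2*0 + 1 = 1.
  i=1: a_1=2, p_1 = 2*2 + 1 = 5, q_1 = 2*1 + 0 = 2.
  i=2: a_2=4, p_2 = 4*5 + 2 = 22, q_2 = 4*2 + 1 = 9.
  i=3: a_3=1, p_3 = 1*22 + 5 = 27, q_3 = 1*9 + 2 = 11.
  i=4: a_4=7, p_4 = 7*27 + 22 = 211, q_4 = 7*11 + 9 = 86.
  i=5: a_5=1, p_5 = 1*211 + 27 = 238, q_5 = 1*86 + 11 = 97.
  i=6: a_6=10, p_6 = 10*238 + 211 = 2591, q_6 = 10*97 + 86 = 1056.
  i=7: a_7=3, p_7 = 3*2591 + 238 = 8011, q_7 = 3*1056 + 97 = 3265.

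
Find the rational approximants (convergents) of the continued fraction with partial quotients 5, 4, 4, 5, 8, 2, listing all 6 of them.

5/1, 21/4, 89/17, 466/89, 3817/729, 8100/1547

Using the convergent recurrence p_i = a_i*p_{i-1} + p_{i-2}, q_i = a_i*q_{i-1} + q_{i-2} with p_{-2}=0, p_{-1}=1, q_{-2}=1, q_{-1}=0:
  i=0: a_0=5, p_0 = 5*1 + 0 = 5, q_0 = 5*0 + 1 = 1.
  i=1: a_1=4, p_1 = 4*5 + 1 = 21, q_1 = 4*1 + 0 = 4.
  i=2: a_2=4, p_2 = 4*21 + 5 = 89, q_2 = 4*4 + 1 = 17.
  i=3: a_3=5, p_3 = 5*89 + 21 = 466, q_3 = 5*17 + 4 = 89.
  i=4: a_4=8, p_4 = 8*466 + 89 = 3817, q_4 = 8*89 + 17 = 729.
  i=5: a_5=2, p_5 = 2*3817 + 466 = 8100, q_5 = 2*729 + 89 = 1547.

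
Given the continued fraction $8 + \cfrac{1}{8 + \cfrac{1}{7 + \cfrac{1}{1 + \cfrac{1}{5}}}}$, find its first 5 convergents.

Using the convergent recurrence p_i = a_i*p_{i-1} + p_{i-2}, q_i = a_i*q_{i-1} + q_{i-2} with p_{-2}=0, p_{-1}=1, q_{-2}=1, q_{-1}=0:
  i=0: a_0=8, p_0 = 8*1 + 0 = 8, q_0 = 8*0 + 1 = 1.
  i=1: a_1=8, p_1 = 8*8 + 1 = 65, q_1 = 8*1 + 0 = 8.
  i=2: a_2=7, p_2 = 7*65 + 8 = 463, q_2 = 7*8 + 1 = 57.
  i=3: a_3=1, p_3 = 1*463 + 65 = 528, q_3 = 1*57 + 8 = 65.
  i=4: a_4=5, p_4 = 5*528 + 463 = 3103, q_4 = 5*65 + 57 = 382.

8/1, 65/8, 463/57, 528/65, 3103/382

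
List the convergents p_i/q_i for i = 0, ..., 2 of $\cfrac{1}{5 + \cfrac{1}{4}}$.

Using the convergent recurrence p_i = a_i*p_{i-1} + p_{i-2}, q_i = a_i*q_{i-1} + q_{i-2} with p_{-2}=0, p_{-1}=1, q_{-2}=1, q_{-1}=0:
  i=0: a_0=0, p_0 = 0*1 + 0 = 0, q_0 = 0*0 + 1 = 1.
  i=1: a_1=5, p_1 = 5*0 + 1 = 1, q_1 = 5*1 + 0 = 5.
  i=2: a_2=4, p_2 = 4*1 + 0 = 4, q_2 = 4*5 + 1 = 21.

0/1, 1/5, 4/21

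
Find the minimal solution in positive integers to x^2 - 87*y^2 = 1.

First expand sqrt(87) as a continued fraction. With x_i = (sqrt(87) + m_i)/d_i and (m_0, d_0) = (0, 1): a_0 = floor(sqrt(87)) = 9, since 9^2 = 81 <= 87 < 100 = 10^2.
Iterate m_{i+1} = d_i*a_i - m_i, d_{i+1} = (87 - m_{i+1}^2)/d_i, a_{i+1} = floor((a_0 + m_{i+1})/d_{i+1}):
  m_1 = 1*9 - 0 = 9, d_1 = (87 - 9^2)/1 = 6/1 = 6, a_1 = floor((9 + 9)/6) = 3.
  m_2 = 6*3 - 9 = 9, d_2 = (87 - 9^2)/6 = 6/6 = 1, a_2 = floor((9 + 9)/1) = 18.
  m_3 = 1*18 - 9 = 9, d_3 = (87 - 9^2)/1 = 6/1 = 6: (m_3, d_3) = (m_1, d_1) = (9, 6), so from here the quotients repeat a_1, a_2; the period length is 2.
So sqrt(87) = [9; (3, 18)] with period length k = 2.
k is even, so the fundamental solution of x^2 - 87y^2 = 1 is (p_{k-1}, q_{k-1}) = (p_1, q_1); compute convergents through index 1.
Convergents (p_i = a_i*p_{i-1} + p_{i-2}, q_i = a_i*q_{i-1} + q_{i-2} with p_{-2}=0, p_{-1}=1, q_{-2}=1, q_{-1}=0):
  i=0: a_0=9, p_0 = 9*1 + 0 = 9, q_0 = 9*0 + 1 = 1.
  i=1: a_1=3, p_1 = 3*9 + 1 = 28, q_1 = 3*1 + 0 = 3.
Check: 28^2 - 87*3^2 = 784 - 783 = 1, so (x, y) = (28, 3) solves the equation, and by the theorem it is the least positive solution.

(x, y) = (28, 3)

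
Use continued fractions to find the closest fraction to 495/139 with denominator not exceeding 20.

Expand x = 495/139 as a continued fraction with the Euclidean algorithm:
  495 = 3*139 + 78, so a_0 = 3.
  139 = 1*78 + 61, so a_1 = 1.
  78 = 1*61 + 17, so a_2 = 1.
  61 = 3*17 + 10, so a_3 = 3.
  17 = 1*10 + 7, so a_4 = 1.
  10 = 1*7 + 3, so a_5 = 1.
  7 = 2*3 + 1, so a_6 = 2.
  3 = 3*1 + 0, so a_7 = 3.
so x = [3; 1, 1, 3, 1, 1, 2, 3].
Convergents (p_i = a_i*p_{i-1} + p_{i-2}, q_i = a_i*q_{i-1} + q_{i-2} with p_{-2}=0, p_{-1}=1, q_{-2}=1, q_{-1}=0), until the denominator exceeds 20:
  i=0: a_0=3, p_0 = 3*1 + 0 = 3, q_0 = 3*0 + 1 = 1.
  i=1: a_1=1, p_1 = 1*3 + 1 = 4, q_1 = 1*1 + 0 = 1.
  i=2: a_2=1, p_2 = 1*4 + 3 = 7, q_2 = 1*1 + 1 = 2.
  i=3: a_3=3, p_3 = 3*7 + 4 = 25, q_3 = 3*2 + 1 = 7.
  i=4: a_4=1, p_4 = 1*25 + 7 = 32, q_4 = 1*7 + 2 = 9.
  i=5: a_5=1, p_5 = 1*32 + 25 = 57, q_5 = 1*9 + 7 = 16.
  i=6: a_6=2, p_6 = 2*57 + 32 = 146, q_6 = 2*16 + 9 = 41.
q_6 = 41 > 20, so the last convergent with denominator <= 20 is p_5/q_5 = 57/16.
The closest fraction with denominator <= 20 is either p_5/q_5 or the intermediate fraction (k*p_5 + p_4)/(k*q_5 + q_4) with the largest k >= 1 whose denominator stays <= 20; these approach x as k grows, and every other convergent or intermediate fraction in range is farther away.
Largest k: floor((20 - q_4)/q_5) = floor((20 - 9)/16) = 0.
Since k = 0, no intermediate fraction beyond p_5/q_5 has denominator <= 20, so the convergent 57/16 is the closest (its error is |495*16 - 57*139|/(139*16) = 3/2224).

57/16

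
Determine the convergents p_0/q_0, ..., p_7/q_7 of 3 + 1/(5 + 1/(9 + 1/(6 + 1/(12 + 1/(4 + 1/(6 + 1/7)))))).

3/1, 16/5, 147/46, 898/281, 10923/3418, 44590/13953, 278463/87136, 1993831/623905

Using the convergent recurrence p_i = a_i*p_{i-1} + p_{i-2}, q_i = a_i*q_{i-1} + q_{i-2} with p_{-2}=0, p_{-1}=1, q_{-2}=1, q_{-1}=0:
  i=0: a_0=3, p_0 = 3*1 + 0 = 3, q_0 = 3*0 + 1 = 1.
  i=1: a_1=5, p_1 = 5*3 + 1 = 16, q_1 = 5*1 + 0 = 5.
  i=2: a_2=9, p_2 = 9*16 + 3 = 147, q_2 = 9*5 + 1 = 46.
  i=3: a_3=6, p_3 = 6*147 + 16 = 898, q_3 = 6*46 + 5 = 281.
  i=4: a_4=12, p_4 = 12*898 + 147 = 10923, q_4 = 12*281 + 46 = 3418.
  i=5: a_5=4, p_5 = 4*10923 + 898 = 44590, q_5 = 4*3418 + 281 = 13953.
  i=6: a_6=6, p_6 = 6*44590 + 10923 = 278463, q_6 = 6*13953 + 3418 = 87136.
  i=7: a_7=7, p_7 = 7*278463 + 44590 = 1993831, q_7 = 7*87136 + 13953 = 623905.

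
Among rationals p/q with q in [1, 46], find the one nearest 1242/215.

Expand x = 1242/215 as a continued fraction with the Euclidean algorithm:
  1242 = 5*215 + 167, so a_0 = 5.
  215 = 1*167 + 48, so a_1 = 1.
  167 = 3*48 + 23, so a_2 = 3.
  48 = 2*23 + 2, so a_3 = 2.
  23 = 11*2 + 1, so a_4 = 11.
  2 = 2*1 + 0, so a_5 = 2.
so x = [5; 1, 3, 2, 11, 2].
Convergents (p_i = a_i*p_{i-1} + p_{i-2}, q_i = a_i*q_{i-1} + q_{i-2} with p_{-2}=0, p_{-1}=1, q_{-2}=1, q_{-1}=0), until the denominator exceeds 46:
  i=0: a_0=5, p_0 = 5*1 + 0 = 5, q_0 = 5*0 + 1 = 1.
  i=1: a_1=1, p_1 = 1*5 + 1 = 6, q_1 = 1*1 + 0 = 1.
  i=2: a_2=3, p_2 = 3*6 + 5 = 23, q_2 = 3*1 + 1 = 4.
  i=3: a_3=2, p_3 = 2*23 + 6 = 52, q_3 = 2*4 + 1 = 9.
  i=4: a_4=11, p_4 = 11*52 + 23 = 595, q_4 = 11*9 + 4 = 103.
q_4 = 103 > 46, so the last convergent with denominator <= 46 is p_3/q_3 = 52/9.
The closest fraction with denominator <= 46 is either p_3/q_3 or the intermediate fraction (k*p_3 + p_2)/(k*q_3 + q_2) with the largest k >= 1 whose denominator stays <= 46; these approach x as k grows, and every other convergent or intermediate fraction in range is farther away.
Largest k: floor((46 - q_2)/q_3) = floor((46 - 4)/9) = 4.
That gives (4*52 + 23)/(4*9 + 4) = 231/40.
Compare the errors: |x - 52/9| = |1242*9 - 52*215|/(215*9) = 2/1935, and |x - 231/40| = |1242*40 - 231*215|/(215*40) = 15/8600.
Cross-multiplying, 2*8600 = 17200 < 29025 = 15*1935, so 2/1935 is smaller: the convergent 52/9 is closer to x than 231/40.

52/9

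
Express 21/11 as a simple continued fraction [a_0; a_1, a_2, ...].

Run the Euclidean algorithm on 21 and 11; the successive quotients are the partial quotients a_0, a_1, ... (each step inverts the fractional part left over by the previous one):
  21 = 1*11 + 10, so a_0 = 1.
  11 = 1*10 + 1, so a_1 = 1.
  10 = 10*1 + 0, so a_2 = 10.
The remainder reaches 0 after 3 divisions, so the expansion has 3 partial quotients, read off in order.

[1; 1, 10]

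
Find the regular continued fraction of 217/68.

[3; 5, 4, 3]

Run the Euclidean algorithm on 217 and 68; the successive quotients are the partial quotients a_0, a_1, ... (each step inverts the fractional part left over by the previous one):
  217 = 3*68 + 13, so a_0 = 3.
  68 = 5*13 + 3, so a_1 = 5.
  13 = 4*3 + 1, so a_2 = 4.
  3 = 3*1 + 0, so a_3 = 3.
The remainder reaches 0 after 4 divisions, so the expansion has 4 partial quotients, read off in order.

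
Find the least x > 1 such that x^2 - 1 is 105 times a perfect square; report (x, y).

First expand sqrt(105) as a continued fraction. With x_i = (sqrt(105) + m_i)/d_i and (m_0, d_0) = (0, 1): a_0 = floor(sqrt(105)) = 10, since 10^2 = 100 <= 105 < 121 = 11^2.
Iterate m_{i+1} = d_i*a_i - m_i, d_{i+1} = (105 - m_{i+1}^2)/d_i, a_{i+1} = floor((a_0 + m_{i+1})/d_{i+1}):
  m_1 = 1*10 - 0 = 10, d_1 = (105 - 10^2)/1 = 5/1 = 5, a_1 = floor((10 + 10)/5) = 4.
  m_2 = 5*4 - 10 = 10, d_2 = (105 - 10^2)/5 = 5/5 = 1, a_2 = floor((10 + 10)/1) = 20.
  m_3 = 1*20 - 10 = 10, d_3 = (105 - 10^2)/1 = 5/1 = 5: (m_3, d_3) = (m_1, d_1) = (10, 5), so from here the quotients repeat a_1, a_2; the period length is 2.
So sqrt(105) = [10; (4, 20)] with period length k = 2.
k is even, so the fundamental solution of x^2 - 105y^2 = 1 is (p_{k-1}, q_{k-1}) = (p_1, q_1); compute convergents through index 1.
Convergents (p_i = a_i*p_{i-1} + p_{i-2}, q_i = a_i*q_{i-1} + q_{i-2} with p_{-2}=0, p_{-1}=1, q_{-2}=1, q_{-1}=0):
  i=0: a_0=10, p_0 = 10*1 + 0 = 10, q_0 = 10*0 + 1 = 1.
  i=1: a_1=4, p_1 = 4*10 + 1 = 41, q_1 = 4*1 + 0 = 4.
Check: 41^2 - 105*4^2 = 1681 - 1680 = 1, so (x, y) = (41, 4) solves the equation, and by the theorem it is the least positive solution.

(x, y) = (41, 4)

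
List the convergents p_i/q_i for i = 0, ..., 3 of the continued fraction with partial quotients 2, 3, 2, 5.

2/1, 7/3, 16/7, 87/38

Using the convergent recurrence p_i = a_i*p_{i-1} + p_{i-2}, q_i = a_i*q_{i-1} + q_{i-2} with p_{-2}=0, p_{-1}=1, q_{-2}=1, q_{-1}=0:
  i=0: a_0=2, p_0 = 2*1 + 0 = 2, q_0 = 2*0 + 1 = 1.
  i=1: a_1=3, p_1 = 3*2 + 1 = 7, q_1 = 3*1 + 0 = 3.
  i=2: a_2=2, p_2 = 2*7 + 2 = 16, q_2 = 2*3 + 1 = 7.
  i=3: a_3=5, p_3 = 5*16 + 7 = 87, q_3 = 5*7 + 3 = 38.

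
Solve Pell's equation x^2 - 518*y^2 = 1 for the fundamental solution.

(x, y) = (2367, 104)

First expand sqrt(518) as a continued fraction. With x_i = (sqrt(518) + m_i)/d_i and (m_0, d_0) = (0, 1): a_0 = floor(sqrt(518)) = 22, since 22^2 = 484 <= 518 < 529 = 23^2.
Iterate m_{i+1} = d_i*a_i - m_i, d_{i+1} = (518 - m_{i+1}^2)/d_i, a_{i+1} = floor((a_0 + m_{i+1})/d_{i+1}):
  m_1 = 1*22 - 0 = 22, d_1 = (518 - 22^2)/1 = 34/1 = 34, a_1 = floor((22 + 22)/34) = 1.
  m_2 = 34*1 - 22 = 12, d_2 = (518 - 12^2)/34 = 374/34 = 11, a_2 = floor((22 + 12)/11) = 3.
  m_3 = 11*3 - 12 = 21, d_3 = (518 - 21^2)/11 = 77/11 = 7, a_3 = floor((22 + 21)/7) = 6.
  m_4 = 7*6 - 21 = 21, d_4 = (518 - 21^2)/7 = 77/7 = 11, a_4 = floor((22 + 21)/11) = 3.
  m_5 = 11*3 - 21 = 12, d_5 = (518 - 12^2)/11 = 374/11 = 34, a_5 = floor((22 + 12)/34) = 1.
  m_6 = 34*1 - 12 = 22, d_6 = (518 - 22^2)/34 = 34/34 = 1, a_6 = floor((22 + 22)/1) = 44.
  m_7 = 1*44 - 22 = 22, d_7 = (518 - 22^2)/1 = 34/1 = 34: (m_7, d_7) = (m_1, d_1) = (22, 34), so from here the quotients repeat a_1, ..., a_6; the period length is 6.
So sqrt(518) = [22; (1, 3, 6, 3, 1, 44)] with period length k = 6.
k is even, so the fundamental solution of x^2 - 518y^2 = 1 is (p_{k-1}, q_{k-1}) = (p_5, q_5); compute convergents through index 5.
Convergents (p_i = a_i*p_{i-1} + p_{i-2}, q_i = a_i*q_{i-1} + q_{i-2} with p_{-2}=0, p_{-1}=1, q_{-2}=1, q_{-1}=0):
  i=0: a_0=22, p_0 = 22*1 + 0 = 22, q_0 = 22*0 + 1 = 1.
  i=1: a_1=1, p_1 = 1*22 + 1 = 23, q_1 = 1*1 + 0 = 1.
  i=2: a_2=3, p_2 = 3*23 + 22 = 91, q_2 = 3*1 + 1 = 4.
  i=3: a_3=6, p_3 = 6*91 + 23 = 569, q_3 = 6*4 + 1 = 25.
  i=4: a_4=3, p_4 = 3*569 + 91 = 1798, q_4 = 3*25 + 4 = 79.
  i=5: a_5=1, p_5 = 1*1798 + 569 = 2367, q_5 = 1*79 + 25 = 104.
Check: 2367^2 - 518*104^2 = 5602689 - 5602688 = 1, so (x, y) = (2367, 104) solves the equation, and by the theorem it is the least positive solution.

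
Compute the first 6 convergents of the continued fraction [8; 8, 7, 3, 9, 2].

Using the convergent recurrence p_i = a_i*p_{i-1} + p_{i-2}, q_i = a_i*q_{i-1} + q_{i-2} with p_{-2}=0, p_{-1}=1, q_{-2}=1, q_{-1}=0:
  i=0: a_0=8, p_0 = 8*1 + 0 = 8, q_0 = 8*0 + 1 = 1.
  i=1: a_1=8, p_1 = 8*8 + 1 = 65, q_1 = 8*1 + 0 = 8.
  i=2: a_2=7, p_2 = 7*65 + 8 = 463, q_2 = 7*8 + 1 = 57.
  i=3: a_3=3, p_3 = 3*463 + 65 = 1454, q_3 = 3*57 + 8 = 179.
  i=4: a_4=9, p_4 = 9*1454 + 463 = 13549, q_4 = 9*179 + 57 = 1668.
  i=5: a_5=2, p_5 = 2*13549 + 1454 = 28552, q_5 = 2*1668 + 179 = 3515.

8/1, 65/8, 463/57, 1454/179, 13549/1668, 28552/3515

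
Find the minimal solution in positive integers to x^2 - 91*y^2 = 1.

First expand sqrt(91) as a continued fraction. With x_i = (sqrt(91) + m_i)/d_i and (m_0, d_0) = (0, 1): a_0 = floor(sqrt(91)) = 9, since 9^2 = 81 <= 91 < 100 = 10^2.
Iterate m_{i+1} = d_i*a_i - m_i, d_{i+1} = (91 - m_{i+1}^2)/d_i, a_{i+1} = floor((a_0 + m_{i+1})/d_{i+1}):
  m_1 = 1*9 - 0 = 9, d_1 = (91 - 9^2)/1 = 10/1 = 10, a_1 = floor((9 + 9)/10) = 1.
  m_2 = 10*1 - 9 = 1, d_2 = (91 - 1^2)/10 = 90/10 = 9, a_2 = floor((9 + 1)/9) = 1.
  m_3 = 9*1 - 1 = 8, d_3 = (91 - 8^2)/9 = 27/9 = 3, a_3 = floor((9 + 8)/3) = 5.
  m_4 = 3*5 - 8 = 7, d_4 = (91 - 7^2)/3 = 42/3 = 14, a_4 = floor((9 + 7)/14) = 1.
  m_5 = 14*1 - 7 = 7, d_5 = (91 - 7^2)/14 = 42/14 = 3, a_5 = floor((9 + 7)/3) = 5.
  m_6 = 3*5 - 7 = 8, d_6 = (91 - 8^2)/3 = 27/3 = 9, a_6 = floor((9 + 8)/9) = 1.
  m_7 = 9*1 - 8 = 1, d_7 = (91 - 1^2)/9 = 90/9 = 10, a_7 = floor((9 + 1)/10) = 1.
  m_8 = 10*1 - 1 = 9, d_8 = (91 - 9^2)/10 = 10/10 = 1, a_8 = floor((9 + 9)/1) = 18.
  m_9 = 1*18 - 9 = 9, d_9 = (91 - 9^2)/1 = 10/1 = 10: (m_9, d_9) = (m_1, d_1) = (9, 10), so from here the quotients repeat a_1, ..., a_8; the period length is 8.
So sqrt(91) = [9; (1, 1, 5, 1, 5, 1, 1, 18)] with period length k = 8.
k is even, so the fundamental solution of x^2 - 91y^2 = 1 is (p_{k-1}, q_{k-1}) = (p_7, q_7); compute convergents through index 7.
Convergents (p_i = a_i*p_{i-1} + p_{i-2}, q_i = a_i*q_{i-1} + q_{i-2} with p_{-2}=0, p_{-1}=1, q_{-2}=1, q_{-1}=0):
  i=0: a_0=9, p_0 = 9*1 + 0 = 9, q_0 = 9*0 + 1 = 1.
  i=1: a_1=1, p_1 = 1*9 + 1 = 10, q_1 = 1*1 + 0 = 1.
  i=2: a_2=1, p_2 = 1*10 + 9 = 19, q_2 = 1*1 + 1 = 2.
  i=3: a_3=5, p_3 = 5*19 + 10 = 105, q_3 = 5*2 + 1 = 11.
  i=4: a_4=1, p_4 = 1*105 + 19 = 124, q_4 = 1*11 + 2 = 13.
  i=5: a_5=5, p_5 = 5*124 + 105 = 725, q_5 = 5*13 + 11 = 76.
  i=6: a_6=1, p_6 = 1*725 + 124 = 849, q_6 = 1*76 + 13 = 89.
  i=7: a_7=1, p_7 = 1*849 + 725 = 1574, q_7 = 1*89 + 76 = 165.
Check: 1574^2 - 91*165^2 = 2477476 - 2477475 = 1, so (x, y) = (1574, 165) solves the equation, and by the theorem it is the least positive solution.

(x, y) = (1574, 165)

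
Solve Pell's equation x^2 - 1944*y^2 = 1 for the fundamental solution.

(x, y) = (485, 11)

First expand sqrt(1944) as a continued fraction. With x_i = (sqrt(1944) + m_i)/d_i and (m_0, d_0) = (0, 1): a_0 = floor(sqrt(1944)) = 44, since 44^2 = 1936 <= 1944 < 2025 = 45^2.
Iterate m_{i+1} = d_i*a_i - m_i, d_{i+1} = (1944 - m_{i+1}^2)/d_i, a_{i+1} = floor((a_0 + m_{i+1})/d_{i+1}):
  m_1 = 1*44 - 0 = 44, d_1 = (1944 - 44^2)/1 = 8/1 = 8, a_1 = floor((44 + 44)/8) = 11.
  m_2 = 8*11 - 44 = 44, d_2 = (1944 - 44^2)/8 = 8/8 = 1, a_2 = floor((44 + 44)/1) = 88.
  m_3 = 1*88 - 44 = 44, d_3 = (1944 - 44^2)/1 = 8/1 = 8: (m_3, d_3) = (m_1, d_1) = (44, 8), so from here the quotients repeat a_1, a_2; the period length is 2.
So sqrt(1944) = [44; (11, 88)] with period length k = 2.
k is even, so the fundamental solution of x^2 - 1944y^2 = 1 is (p_{k-1}, q_{k-1}) = (p_1, q_1); compute convergents through index 1.
Convergents (p_i = a_i*p_{i-1} + p_{i-2}, q_i = a_i*q_{i-1} + q_{i-2} with p_{-2}=0, p_{-1}=1, q_{-2}=1, q_{-1}=0):
  i=0: a_0=44, p_0 = 44*1 + 0 = 44, q_0 = 44*0 + 1 = 1.
  i=1: a_1=11, p_1 = 11*44 + 1 = 485, q_1 = 11*1 + 0 = 11.
Check: 485^2 - 1944*11^2 = 235225 - 235224 = 1, so (x, y) = (485, 11) solves the equation, and by the theorem it is the least positive solution.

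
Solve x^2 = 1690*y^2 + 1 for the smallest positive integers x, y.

(x, y) = (27379, 666)

First expand sqrt(1690) as a continued fraction. With x_i = (sqrt(1690) + m_i)/d_i and (m_0, d_0) = (0, 1): a_0 = floor(sqrt(1690)) = 41, since 41^2 = 1681 <= 1690 < 1764 = 42^2.
Iterate m_{i+1} = d_i*a_i - m_i, d_{i+1} = (1690 - m_{i+1}^2)/d_i, a_{i+1} = floor((a_0 + m_{i+1})/d_{i+1}):
  m_1 = 1*41 - 0 = 41, d_1 = (1690 - 41^2)/1 = 9/1 = 9, a_1 = floor((41 + 41)/9) = 9.
  m_2 = 9*9 - 41 = 40, d_2 = (1690 - 40^2)/9 = 90/9 = 10, a_2 = floor((41 + 40)/10) = 8.
  m_3 = 10*8 - 40 = 40, d_3 = (1690 - 40^2)/10 = 90/10 = 9, a_3 = floor((41 + 40)/9) = 9.
  m_4 = 9*9 - 40 = 41, d_4 = (1690 - 41^2)/9 = 9/9 = 1, a_4 = floor((41 + 41)/1) = 82.
  m_5 = 1*82 - 41 = 41, d_5 = (1690 - 41^2)/1 = 9/1 = 9: (m_5, d_5) = (m_1, d_1) = (41, 9), so from here the quotients repeat a_1, ..., a_4; the period length is 4.
So sqrt(1690) = [41; (9, 8, 9, 82)] with period length k = 4.
k is even, so the fundamental solution of x^2 - 1690y^2 = 1 is (p_{k-1}, q_{k-1}) = (p_3, q_3); compute convergents through index 3.
Convergents (p_i = a_i*p_{i-1} + p_{i-2}, q_i = a_i*q_{i-1} + q_{i-2} with p_{-2}=0, p_{-1}=1, q_{-2}=1, q_{-1}=0):
  i=0: a_0=41, p_0 = 41*1 + 0 = 41, q_0 = 41*0 + 1 = 1.
  i=1: a_1=9, p_1 = 9*41 + 1 = 370, q_1 = 9*1 + 0 = 9.
  i=2: a_2=8, p_2 = 8*370 + 41 = 3001, q_2 = 8*9 + 1 = 73.
  i=3: a_3=9, p_3 = 9*3001 + 370 = 27379, q_3 = 9*73 + 9 = 666.
Check: 27379^2 - 1690*666^2 = 749609641 - 749609640 = 1, so (x, y) = (27379, 666) solves the equation, and by the theorem it is the least positive solution.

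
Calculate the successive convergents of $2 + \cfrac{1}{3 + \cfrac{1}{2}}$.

2/1, 7/3, 16/7

Using the convergent recurrence p_i = a_i*p_{i-1} + p_{i-2}, q_i = a_i*q_{i-1} + q_{i-2} with p_{-2}=0, p_{-1}=1, q_{-2}=1, q_{-1}=0:
  i=0: a_0=2, p_0 = 2*1 + 0 = 2, q_0 = 2*0 + 1 = 1.
  i=1: a_1=3, p_1 = 3*2 + 1 = 7, q_1 = 3*1 + 0 = 3.
  i=2: a_2=2, p_2 = 2*7 + 2 = 16, q_2 = 2*3 + 1 = 7.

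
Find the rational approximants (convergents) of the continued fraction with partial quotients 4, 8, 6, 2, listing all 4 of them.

4/1, 33/8, 202/49, 437/106

Using the convergent recurrence p_i = a_i*p_{i-1} + p_{i-2}, q_i = a_i*q_{i-1} + q_{i-2} with p_{-2}=0, p_{-1}=1, q_{-2}=1, q_{-1}=0:
  i=0: a_0=4, p_0 = 4*1 + 0 = 4, q_0 = 4*0 + 1 = 1.
  i=1: a_1=8, p_1 = 8*4 + 1 = 33, q_1 = 8*1 + 0 = 8.
  i=2: a_2=6, p_2 = 6*33 + 4 = 202, q_2 = 6*8 + 1 = 49.
  i=3: a_3=2, p_3 = 2*202 + 33 = 437, q_3 = 2*49 + 8 = 106.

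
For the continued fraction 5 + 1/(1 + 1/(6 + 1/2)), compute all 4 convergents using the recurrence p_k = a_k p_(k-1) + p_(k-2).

5/1, 6/1, 41/7, 88/15

Using the convergent recurrence p_i = a_i*p_{i-1} + p_{i-2}, q_i = a_i*q_{i-1} + q_{i-2} with p_{-2}=0, p_{-1}=1, q_{-2}=1, q_{-1}=0:
  i=0: a_0=5, p_0 = 5*1 + 0 = 5, q_0 = 5*0 + 1 = 1.
  i=1: a_1=1, p_1 = 1*5 + 1 = 6, q_1 = 1*1 + 0 = 1.
  i=2: a_2=6, p_2 = 6*6 + 5 = 41, q_2 = 6*1 + 1 = 7.
  i=3: a_3=2, p_3 = 2*41 + 6 = 88, q_3 = 2*7 + 1 = 15.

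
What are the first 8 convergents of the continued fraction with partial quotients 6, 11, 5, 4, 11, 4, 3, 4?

Using the convergent recurrence p_i = a_i*p_{i-1} + p_{i-2}, q_i = a_i*q_{i-1} + q_{i-2} with p_{-2}=0, p_{-1}=1, q_{-2}=1, q_{-1}=0:
  i=0: a_0=6, p_0 = 6*1 + 0 = 6, q_0 = 6*0 + 1 = 1.
  i=1: a_1=11, p_1 = 11*6 + 1 = 67, q_1 = 11*1 + 0 = 11.
  i=2: a_2=5, p_2 = 5*67 + 6 = 341, q_2 = 5*11 + 1 = 56.
  i=3: a_3=4, p_3 = 4*341 + 67 = 1431, q_3 = 4*56 + 11 = 235.
  i=4: a_4=11, p_4 = 11*1431 + 341 = 16082, q_4 = 11*235 + 56 = 2641.
  i=5: a_5=4, p_5 = 4*16082 + 1431 = 65759, q_5 = 4*2641 + 235 = 10799.
  i=6: a_6=3, p_6 = 3*65759 + 16082 = 213359, q_6 = 3*10799 + 2641 = 35038.
  i=7: a_7=4, p_7 = 4*213359 + 65759 = 919195, q_7 = 4*35038 + 10799 = 150951.

6/1, 67/11, 341/56, 1431/235, 16082/2641, 65759/10799, 213359/35038, 919195/150951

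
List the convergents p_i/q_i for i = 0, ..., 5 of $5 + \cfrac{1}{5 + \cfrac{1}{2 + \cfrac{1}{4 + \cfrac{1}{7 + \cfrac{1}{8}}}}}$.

5/1, 26/5, 57/11, 254/49, 1835/354, 14934/2881

Using the convergent recurrence p_i = a_i*p_{i-1} + p_{i-2}, q_i = a_i*q_{i-1} + q_{i-2} with p_{-2}=0, p_{-1}=1, q_{-2}=1, q_{-1}=0:
  i=0: a_0=5, p_0 = 5*1 + 0 = 5, q_0 = 5*0 + 1 = 1.
  i=1: a_1=5, p_1 = 5*5 + 1 = 26, q_1 = 5*1 + 0 = 5.
  i=2: a_2=2, p_2 = 2*26 + 5 = 57, q_2 = 2*5 + 1 = 11.
  i=3: a_3=4, p_3 = 4*57 + 26 = 254, q_3 = 4*11 + 5 = 49.
  i=4: a_4=7, p_4 = 7*254 + 57 = 1835, q_4 = 7*49 + 11 = 354.
  i=5: a_5=8, p_5 = 8*1835 + 254 = 14934, q_5 = 8*354 + 49 = 2881.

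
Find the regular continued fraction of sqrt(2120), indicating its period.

Write x_i = (sqrt(2120) + m_i)/d_i with (m_0, d_0) = (0, 1). a_0 = floor(sqrt(2120)) = 46, since 46^2 = 2116 <= 2120 < 2209 = 47^2.
Iterate m_{i+1} = d_i*a_i - m_i, d_{i+1} = (2120 - m_{i+1}^2)/d_i, a_{i+1} = floor((a_0 + m_{i+1})/d_{i+1}):
  m_1 = 1*46 - 0 = 46, d_1 = (2120 - 46^2)/1 = 4/1 = 4, a_1 = floor((46 + 46)/4) = 23.
  m_2 = 4*23 - 46 = 46, d_2 = (2120 - 46^2)/4 = 4/4 = 1, a_2 = floor((46 + 46)/1) = 92.
  m_3 = 1*92 - 46 = 46, d_3 = (2120 - 46^2)/1 = 4/1 = 4: (m_3, d_3) = (m_1, d_1) = (46, 4), so from here the quotients repeat a_1, a_2; the period length is 2.
Hence the expansion of sqrt(2120) is a_0 = 46 followed by the repeating block 23, 92 (period 2).

[46; (23, 92)]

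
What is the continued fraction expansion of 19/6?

Run the Euclidean algorithm on 19 and 6; the successive quotients are the partial quotients a_0, a_1, ... (each step inverts the fractional part left over by the previous one):
  19 = 3*6 + 1, so a_0 = 3.
  6 = 6*1 + 0, so a_1 = 6.
The remainder reaches 0 after 2 divisions, so the expansion has 2 partial quotients, read off in order.

[3; 6]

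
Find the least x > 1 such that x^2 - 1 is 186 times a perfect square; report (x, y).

First expand sqrt(186) as a continued fraction. With x_i = (sqrt(186) + m_i)/d_i and (m_0, d_0) = (0, 1): a_0 = floor(sqrt(186)) = 13, since 13^2 = 169 <= 186 < 196 = 14^2.
Iterate m_{i+1} = d_i*a_i - m_i, d_{i+1} = (186 - m_{i+1}^2)/d_i, a_{i+1} = floor((a_0 + m_{i+1})/d_{i+1}):
  m_1 = 1*13 - 0 = 13, d_1 = (186 - 13^2)/1 = 17/1 = 17, a_1 = floor((13 + 13)/17) = 1.
  m_2 = 17*1 - 13 = 4, d_2 = (186 - 4^2)/17 = 170/17 = 10, a_2 = floor((13 + 4)/10) = 1.
  m_3 = 10*1 - 4 = 6, d_3 = (186 - 6^2)/10 = 150/10 = 15, a_3 = floor((13 + 6)/15) = 1.
  m_4 = 15*1 - 6 = 9, d_4 = (186 - 9^2)/15 = 105/15 = 7, a_4 = floor((13 + 9)/7) = 3.
  m_5 = 7*3 - 9 = 12, d_5 = (186 - 12^2)/7 = 42/7 = 6, a_5 = floor((13 + 12)/6) = 4.
  m_6 = 6*4 - 12 = 12, d_6 = (186 - 12^2)/6 = 42/6 = 7, a_6 = floor((13 + 12)/7) = 3.
  m_7 = 7*3 - 12 = 9, d_7 = (186 - 9^2)/7 = 105/7 = 15, a_7 = floor((13 + 9)/15) = 1.
  m_8 = 15*1 - 9 = 6, d_8 = (186 - 6^2)/15 = 150/15 = 10, a_8 = floor((13 + 6)/10) = 1.
  m_9 = 10*1 - 6 = 4, d_9 = (186 - 4^2)/10 = 170/10 = 17, a_9 = floor((13 + 4)/17) = 1.
  m_10 = 17*1 - 4 = 13, d_10 = (186 - 13^2)/17 = 17/17 = 1, a_10 = floor((13 + 13)/1) = 26.
  m_11 = 1*26 - 13 = 13, d_11 = (186 - 13^2)/1 = 17/1 = 17: (m_11, d_11) = (m_1, d_1) = (13, 17), so from here the quotients repeat a_1, ..., a_10; the period length is 10.
So sqrt(186) = [13; (1, 1, 1, 3, 4, 3, 1, 1, 1, 26)] with period length k = 10.
k is even, so the fundamental solution of x^2 - 186y^2 = 1 is (p_{k-1}, q_{k-1}) = (p_9, q_9); compute convergents through index 9.
Convergents (p_i = a_i*p_{i-1} + p_{i-2}, q_i = a_i*q_{i-1} + q_{i-2} with p_{-2}=0, p_{-1}=1, q_{-2}=1, q_{-1}=0):
  i=0: a_0=13, p_0 = 13*1 + 0 = 13, q_0 = 13*0 + 1 = 1.
  i=1: a_1=1, p_1 = 1*13 + 1 = 14, q_1 = 1*1 + 0 = 1.
  i=2: a_2=1, p_2 = 1*14 + 13 = 27, q_2 = 1*1 + 1 = 2.
  i=3: a_3=1, p_3 = 1*27 + 14 = 41, q_3 = 1*2 + 1 = 3.
  i=4: a_4=3, p_4 = 3*41 + 27 = 150, q_4 = 3*3 + 2 = 11.
  i=5: a_5=4, p_5 = 4*150 + 41 = 641, q_5 = 4*11 + 3 = 47.
  i=6: a_6=3, p_6 = 3*641 + 150 = 2073, q_6 = 3*47 + 11 = 152.
  i=7: a_7=1, p_7 = 1*2073 + 641 = 2714, q_7 = 1*152 + 47 = 199.
  i=8: a_8=1, p_8 = 1*2714 + 2073 = 4787, q_8 = 1*199 + 152 = 351.
  i=9: a_9=1, p_9 = 1*4787 + 2714 = 7501, q_9 = 1*351 + 199 = 550.
Check: 7501^2 - 186*550^2 = 56265001 - 56265000 = 1, so (x, y) = (7501, 550) solves the equation, and by the theorem it is the least positive solution.

(x, y) = (7501, 550)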